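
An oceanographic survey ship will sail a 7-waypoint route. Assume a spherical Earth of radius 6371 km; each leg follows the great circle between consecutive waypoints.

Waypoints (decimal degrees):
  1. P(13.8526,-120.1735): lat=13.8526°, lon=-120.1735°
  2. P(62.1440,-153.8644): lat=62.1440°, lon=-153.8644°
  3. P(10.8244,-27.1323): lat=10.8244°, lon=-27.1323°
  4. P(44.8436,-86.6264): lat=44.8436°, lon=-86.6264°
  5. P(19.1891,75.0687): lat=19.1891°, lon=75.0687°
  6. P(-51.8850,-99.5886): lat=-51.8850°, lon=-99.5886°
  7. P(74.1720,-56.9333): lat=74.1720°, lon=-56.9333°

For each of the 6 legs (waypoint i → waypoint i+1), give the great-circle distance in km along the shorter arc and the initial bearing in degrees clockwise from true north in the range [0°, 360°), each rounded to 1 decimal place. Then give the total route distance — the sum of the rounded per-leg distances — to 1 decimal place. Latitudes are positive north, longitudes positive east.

Leg 1: φ1=0.2417735, φ2=1.0846174, Δφ=0.8428439, Δλ=-0.5880171 rad; a=sin²(Δφ/2)+cosφ1·cosφ2·sin²(Δλ/2)=0.2054267311; c=2·atan2(√a, √(1-a))=0.940794124; dist=6371·c=5993.799 ≈ 5993.8 km; running total=5993.8 km
Leg 1 bearing: y=sinΔλ·cosφ2=-0.25918987, x=cosφ1·sinφ2-sinφ1·cosφ2·cosΔλ=0.76532801; θ=atan2(y, x)=-18.7094° <0 so +360° → 341.2906° ≈ 341.3°
Leg 2: φ1=1.0846174, φ2=0.1889214, Δφ=-0.8956960, Δλ=2.2118924 rad; a=sin²(Δφ/2)+cosφ1·cosφ2·sin²(Δλ/2)=0.5542201698; c=2·atan2(√a, √(1-a))=1.679450330; dist=6371·c=10699.778 ≈ 10699.8 km; running total=16693.6 km
Leg 2 bearing: y=sinΔλ·cosφ2=0.78718096, x=cosφ1·sinφ2-sinφ1·cosφ2·cosΔλ=0.60711353; θ=atan2(y, x)=52.3588° ≈ 52.4°
Leg 3: φ1=0.1889214, φ2=0.7826685, Δφ=0.5937470, Δλ=-1.0383679 rad; a=sin²(Δφ/2)+cosφ1·cosφ2·sin²(Δλ/2)=0.2570237928; c=2·atan2(√a, √(1-a))=1.063343752; dist=6371·c=6774.563 ≈ 6774.6 km; running total=23468.2 km
Leg 3 bearing: y=sinΔλ·cosφ2=-0.61088759, x=cosφ1·sinφ2-sinφ1·cosφ2·cosΔλ=0.62503328; θ=atan2(y, x)=-44.3443° <0 so +360° → 315.6557° ≈ 315.7°
Leg 4: φ1=0.7826685, φ2=0.3349130, Δφ=-0.4477555, Δλ=2.8221119 rad; a=sin²(Δφ/2)+cosφ1·cosφ2·sin²(Δλ/2)=0.7019867127; c=2·atan2(√a, √(1-a))=1.986652658; dist=6371·c=12656.964 ≈ 12657.0 km; running total=36125.2 km
Leg 4 bearing: y=sinΔλ·cosφ2=0.29662338, x=cosφ1·sinφ2-sinφ1·cosφ2·cosΔλ=0.86534389; θ=atan2(y, x)=18.9207° ≈ 18.9°
Leg 5: φ1=0.3349130, φ2=-0.9055641, Δφ=-1.2404771, Δλ=-3.0483449 rad; a=sin²(Δφ/2)+cosφ1·cosφ2·sin²(Δλ/2)=0.9195084360; c=2·atan2(√a, √(1-a))=2.566270154; dist=6371·c=16349.707 ≈ 16349.7 km; running total=52474.9 km
Leg 5 bearing: y=sinΔλ·cosφ2=-0.05747301, x=cosφ1·sinφ2-sinφ1·cosφ2·cosΔλ=-0.54106149; θ=atan2(y, x)=-173.9366° <0 so +360° → 186.0634° ≈ 186.1°
Leg 6: φ1=-0.9055641, φ2=1.2945456, Δφ=2.2001097, Δλ=0.7444754 rad; a=sin²(Δφ/2)+cosφ1·cosφ2·sin²(Δλ/2)=0.8165643450; c=2·atan2(√a, √(1-a))=2.256384882; dist=6371·c=14375.428 ≈ 14375.4 km; running total=66850.3 km
Leg 6 bearing: y=sinΔλ·cosφ2=0.18481191, x=cosφ1·sinφ2-sinφ1·cosφ2·cosΔλ=0.75165991; θ=atan2(y, x)=13.8134° ≈ 13.8°

Leg 1: dist=5993.8 km, bearing=341.3°
Leg 2: dist=10699.8 km, bearing=52.4°
Leg 3: dist=6774.6 km, bearing=315.7°
Leg 4: dist=12657.0 km, bearing=18.9°
Leg 5: dist=16349.7 km, bearing=186.1°
Leg 6: dist=14375.4 km, bearing=13.8°
Total: 66850.3 km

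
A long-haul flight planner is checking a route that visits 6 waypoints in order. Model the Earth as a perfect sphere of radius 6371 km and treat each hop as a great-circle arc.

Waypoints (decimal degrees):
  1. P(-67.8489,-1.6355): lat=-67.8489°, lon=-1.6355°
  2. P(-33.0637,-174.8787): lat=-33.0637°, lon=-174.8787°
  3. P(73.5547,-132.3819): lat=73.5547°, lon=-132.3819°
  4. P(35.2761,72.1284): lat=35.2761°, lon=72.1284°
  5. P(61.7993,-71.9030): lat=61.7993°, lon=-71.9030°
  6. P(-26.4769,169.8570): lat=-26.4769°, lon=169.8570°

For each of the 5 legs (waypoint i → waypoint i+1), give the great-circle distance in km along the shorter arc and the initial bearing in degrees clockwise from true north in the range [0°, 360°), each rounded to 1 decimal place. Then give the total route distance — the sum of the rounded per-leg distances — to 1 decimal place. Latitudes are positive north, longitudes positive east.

Leg 1: φ1=-1.1841867, φ2=-0.5770704, Δφ=0.6071163, Δλ=-3.0236642 rad; a=sin²(Δφ/2)+cosφ1·cosφ2·sin²(Δλ/2)=0.4042469455; c=2·atan2(√a, √(1-a))=1.378099899; dist=6371·c=8779.874 ≈ 8779.9 km; running total=8779.9 km
Leg 1 bearing: y=sinΔλ·cosφ2=-0.09860270, x=cosφ1·sinφ2-sinφ1·cosφ2·cosΔλ=-0.97652594; θ=atan2(y, x)=-174.2342° <0 so +360° → 185.7658° ≈ 185.8°
Leg 2: φ1=-0.5770704, φ2=1.2837717, Δφ=1.8608421, Δλ=0.7417091 rad; a=sin²(Δφ/2)+cosφ1·cosφ2·sin²(Δλ/2)=0.6741598336; c=2·atan2(√a, √(1-a))=1.926574240; dist=6371·c=12274.204 ≈ 12274.2 km; running total=21054.1 km
Leg 2 bearing: y=sinΔλ·cosφ2=0.19124782, x=cosφ1·sinφ2-sinφ1·cosφ2·cosΔλ=0.91765880; θ=atan2(y, x)=11.7724° ≈ 11.8°
Leg 3: φ1=1.2837717, φ2=0.6156841, Δφ=-0.6680876, Δλ=3.5693781 rad; a=sin²(Δφ/2)+cosφ1·cosφ2·sin²(Δλ/2)=0.3281993941; c=2·atan2(√a, √(1-a))=1.220047422; dist=6371·c=7772.922 ≈ 7772.9 km; running total=28827.0 km
Leg 3 bearing: y=sinΔλ·cosφ2=-0.33868021, x=cosφ1·sinφ2-sinφ1·cosφ2·cosΔλ=0.87591890; θ=atan2(y, x)=-21.1393° <0 so +360° → 338.8607° ≈ 338.9°
Leg 4: φ1=0.6156841, φ2=1.0786013, Δφ=0.4629172, Δλ=-2.5138222 rad; a=sin²(Δφ/2)+cosφ1·cosφ2·sin²(Δλ/2)=0.4016348282; c=2·atan2(√a, √(1-a))=1.372774356; dist=6371·c=8745.945 ≈ 8745.9 km; running total=37572.9 km
Leg 4 bearing: y=sinΔλ·cosφ2=-0.27755514, x=cosφ1·sinφ2-sinφ1·cosφ2·cosΔλ=0.94035117; θ=atan2(y, x)=-16.4446° <0 so +360° → 343.5554° ≈ 343.6°
Leg 5: φ1=1.0786013, φ2=-0.4621091, Δφ=-1.5407103, Δλ=4.2195080 rad; a=sin²(Δφ/2)+cosφ1·cosφ2·sin²(Δλ/2)=0.7965313114; c=2·atan2(√a, √(1-a))=2.205653624; dist=6371·c=14052.219 ≈ 14052.2 km; running total=51625.1 km
Leg 5 bearing: y=sinΔλ·cosφ2=-0.78857173, x=cosφ1·sinφ2-sinφ1·cosφ2·cosΔλ=0.16257724; θ=atan2(y, x)=-78.3507° <0 so +360° → 281.6493° ≈ 281.6°

Leg 1: dist=8779.9 km, bearing=185.8°
Leg 2: dist=12274.2 km, bearing=11.8°
Leg 3: dist=7772.9 km, bearing=338.9°
Leg 4: dist=8745.9 km, bearing=343.6°
Leg 5: dist=14052.2 km, bearing=281.6°
Total: 51625.1 km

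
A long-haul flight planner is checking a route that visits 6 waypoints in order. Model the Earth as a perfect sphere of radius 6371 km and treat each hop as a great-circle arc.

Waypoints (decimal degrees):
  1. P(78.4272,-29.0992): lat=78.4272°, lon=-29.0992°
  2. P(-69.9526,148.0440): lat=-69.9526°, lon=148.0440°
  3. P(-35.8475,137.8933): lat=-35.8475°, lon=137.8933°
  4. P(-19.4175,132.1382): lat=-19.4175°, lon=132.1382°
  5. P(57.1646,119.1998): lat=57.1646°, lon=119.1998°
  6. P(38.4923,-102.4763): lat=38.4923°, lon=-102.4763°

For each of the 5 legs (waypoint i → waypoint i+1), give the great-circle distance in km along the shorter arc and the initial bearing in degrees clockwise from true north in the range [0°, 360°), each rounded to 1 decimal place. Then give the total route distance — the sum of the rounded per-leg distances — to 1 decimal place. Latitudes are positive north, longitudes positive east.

Leg 1: φ1=1.3688129, φ2=-1.2209032, Δφ=-2.5897161, Δλ=3.0917321 rad; a=sin²(Δφ/2)+cosφ1·cosφ2·sin²(Δλ/2)=0.9944979133; c=2·atan2(√a, √(1-a))=2.993104171; dist=6371·c=19069.067 ≈ 19069.1 km; running total=19069.1 km
Leg 1 bearing: y=sinΔλ·cosφ2=0.01708499, x=cosφ1·sinφ2-sinφ1·cosφ2·cosΔλ=0.14695359; θ=atan2(y, x)=6.6315° ≈ 6.6°
Leg 2: φ1=-1.2209032, φ2=-0.6256569, Δφ=0.5952463, Δλ=-0.1771631 rad; a=sin²(Δφ/2)+cosφ1·cosφ2·sin²(Δλ/2)=0.0881694051; c=2·atan2(√a, √(1-a))=0.602959066; dist=6371·c=3841.452 ≈ 3841.5 km; running total=22910.6 km
Leg 2 bearing: y=sinΔλ·cosφ2=-0.14285461, x=cosφ1·sinφ2-sinφ1·cosφ2·cosΔλ=0.54879395; θ=atan2(y, x)=-14.5907° <0 so +360° → 345.4093° ≈ 345.4°
Leg 3: φ1=-0.6256569, φ2=-0.3388993, Δφ=0.2867576, Δλ=-0.1004454 rad; a=sin²(Δφ/2)+cosφ1·cosφ2·sin²(Δλ/2)=0.0223436236; c=2·atan2(√a, √(1-a))=0.300080310; dist=6371·c=1911.812 ≈ 1911.8 km; running total=24822.4 km
Leg 3 bearing: y=sinΔλ·cosφ2=-0.09457301, x=cosφ1·sinφ2-sinφ1·cosφ2·cosΔλ=0.28005980; θ=atan2(y, x)=-18.6592° <0 so +360° → 341.3408° ≈ 341.3°
Leg 4: φ1=-0.3388993, φ2=0.9977105, Δφ=1.3366098, Δλ=-0.2258177 rad; a=sin²(Δφ/2)+cosφ1·cosφ2·sin²(Δλ/2)=0.3904658015; c=2·atan2(√a, √(1-a))=1.349936754; dist=6371·c=8600.447 ≈ 8600.4 km; running total=33422.8 km
Leg 4 bearing: y=sinΔλ·cosφ2=-0.12140655, x=cosφ1·sinφ2-sinφ1·cosφ2·cosΔλ=0.96812679; θ=atan2(y, x)=-7.1478° <0 so +360° → 352.8522° ≈ 352.9°
Leg 5: φ1=0.9977105, φ2=0.6718174, Δφ=-0.3258931, Δλ=-3.8689778 rad; a=sin²(Δφ/2)+cosφ1·cosφ2·sin²(Δλ/2)=0.3970102716; c=2·atan2(√a, √(1-a))=1.363331805; dist=6371·c=8685.787 ≈ 8685.8 km; running total=42108.6 km
Leg 5 bearing: y=sinΔλ·cosφ2=0.52042654, x=cosφ1·sinφ2-sinφ1·cosφ2·cosΔλ=0.82869095; θ=atan2(y, x)=32.1292° ≈ 32.1°

Leg 1: dist=19069.1 km, bearing=6.6°
Leg 2: dist=3841.5 km, bearing=345.4°
Leg 3: dist=1911.8 km, bearing=341.3°
Leg 4: dist=8600.4 km, bearing=352.9°
Leg 5: dist=8685.8 km, bearing=32.1°
Total: 42108.6 km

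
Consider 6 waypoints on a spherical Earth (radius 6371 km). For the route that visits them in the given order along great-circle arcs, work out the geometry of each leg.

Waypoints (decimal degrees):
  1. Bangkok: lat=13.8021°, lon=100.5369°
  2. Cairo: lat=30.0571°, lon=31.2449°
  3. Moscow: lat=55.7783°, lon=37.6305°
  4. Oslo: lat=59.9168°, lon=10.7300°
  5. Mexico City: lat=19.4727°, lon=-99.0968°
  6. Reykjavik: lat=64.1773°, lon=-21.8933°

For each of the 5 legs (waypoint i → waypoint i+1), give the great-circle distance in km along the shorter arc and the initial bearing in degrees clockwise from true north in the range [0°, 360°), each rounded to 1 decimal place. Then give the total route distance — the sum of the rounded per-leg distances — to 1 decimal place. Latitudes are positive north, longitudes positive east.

Leg 1: φ1=0.2408921, φ2=0.5245954, Δφ=0.2837033, Δλ=-1.2093735 rad; a=sin²(Δφ/2)+cosφ1·cosφ2·sin²(Δλ/2)=0.2916459254; c=2·atan2(√a, √(1-a))=1.140975263; dist=6371·c=7269.153 ≈ 7269.2 km; running total=7269.2 km
Leg 1 bearing: y=sinΔλ·cosφ2=-0.80960904, x=cosφ1·sinφ2-sinφ1·cosφ2·cosΔλ=0.41338543; θ=atan2(y, x)=-62.9512° <0 so +360° → 297.0488° ≈ 297.0°
Leg 2: φ1=0.5245954, φ2=0.9735150, Δφ=0.4489196, Δλ=0.1114497 rad; a=sin²(Δφ/2)+cosφ1·cosφ2·sin²(Δλ/2)=0.0510517311; c=2·atan2(√a, √(1-a))=0.455828699; dist=6371·c=2904.085 ≈ 2904.1 km; running total=10173.3 km
Leg 2 bearing: y=sinΔλ·cosφ2=0.06254928, x=cosφ1·sinφ2-sinφ1·cosφ2·cosΔλ=0.43574005; θ=atan2(y, x)=8.1688° ≈ 8.2°
Leg 3: φ1=0.9735150, φ2=1.0457454, Δφ=0.0722305, Δλ=-0.4695023 rad; a=sin²(Δφ/2)+cosφ1·cosφ2·sin²(Δλ/2)=0.0165557211; c=2·atan2(√a, √(1-a))=0.258053487; dist=6371·c=1644.059 ≈ 1644.1 km; running total=11817.4 km
Leg 3 bearing: y=sinΔλ·cosφ2=-0.22678998, x=cosφ1·sinφ2-sinφ1·cosφ2·cosΔλ=0.11701632; θ=atan2(y, x)=-62.7077° <0 so +360° → 297.2923° ≈ 297.3°
Leg 4: φ1=1.0457454, φ2=0.3398627, Δφ=-0.7058827, Δλ=-1.9168393 rad; a=sin²(Δφ/2)+cosφ1·cosφ2·sin²(Δλ/2)=0.4359183351; c=2·atan2(√a, √(1-a))=1.442279513; dist=6371·c=9188.763 ≈ 9188.8 km; running total=21006.2 km
Leg 4 bearing: y=sinΔλ·cosφ2=-0.88691332, x=cosφ1·sinφ2-sinφ1·cosφ2·cosΔλ=0.44380055; θ=atan2(y, x)=-63.4172° <0 so +360° → 296.5828° ≈ 296.6°
Leg 5: φ1=0.3398627, φ2=1.1201052, Δφ=0.7802425, Δλ=1.3474553 rad; a=sin²(Δφ/2)+cosφ1·cosφ2·sin²(Δλ/2)=0.3044849787; c=2·atan2(√a, √(1-a))=1.169045848; dist=6371·c=7447.991 ≈ 7448.0 km; running total=28454.2 km
Leg 5 bearing: y=sinΔλ·cosφ2=0.42476902, x=cosφ1·sinφ2-sinφ1·cosφ2·cosΔλ=0.81649665; θ=atan2(y, x)=27.4850° ≈ 27.5°

Leg 1: dist=7269.2 km, bearing=297.0°
Leg 2: dist=2904.1 km, bearing=8.2°
Leg 3: dist=1644.1 km, bearing=297.3°
Leg 4: dist=9188.8 km, bearing=296.6°
Leg 5: dist=7448.0 km, bearing=27.5°
Total: 28454.2 km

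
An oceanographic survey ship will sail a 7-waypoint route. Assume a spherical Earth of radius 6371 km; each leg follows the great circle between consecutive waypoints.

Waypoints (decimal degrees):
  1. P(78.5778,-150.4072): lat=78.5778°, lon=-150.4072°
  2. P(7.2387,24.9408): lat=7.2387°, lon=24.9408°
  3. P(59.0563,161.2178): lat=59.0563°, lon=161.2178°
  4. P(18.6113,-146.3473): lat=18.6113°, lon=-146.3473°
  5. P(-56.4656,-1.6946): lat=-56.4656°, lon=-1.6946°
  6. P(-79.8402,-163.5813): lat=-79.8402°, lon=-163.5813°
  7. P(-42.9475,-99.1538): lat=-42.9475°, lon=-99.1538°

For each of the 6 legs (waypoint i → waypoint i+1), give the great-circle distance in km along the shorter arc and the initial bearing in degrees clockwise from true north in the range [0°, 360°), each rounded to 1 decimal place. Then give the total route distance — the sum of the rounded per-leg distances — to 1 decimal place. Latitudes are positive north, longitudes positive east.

Leg 1: dist=10468.6 km, bearing=4.6°
Leg 2: dist=11687.0 km, bearing=21.6°
Leg 3: dist=6137.2 km, bearing=113.8°
Leg 4: dist=14886.0 km, bearing=153.7°
Leg 5: dist=4813.9 km, bearing=184.6°
Leg 6: dist=4827.7 km, bearing=73.9°
Total: 52820.4 km

Leg 1: φ1=1.3714413, φ2=0.1263391, Δφ=-1.2451022, Δλ=3.0603999 rad; a=sin²(Δφ/2)+cosφ1·cosφ2·sin²(Δλ/2)=0.5361518952; c=2·atan2(√a, √(1-a))=1.643163265; dist=6371·c=10468.593 ≈ 10468.6 km; running total=10468.6 km
Leg 1 bearing: y=sinΔλ·cosφ2=0.08045713, x=cosφ1·sinφ2-sinφ1·cosφ2·cosΔλ=0.99413219; θ=atan2(y, x)=4.6270° ≈ 4.6°
Leg 2: φ1=0.1263391, φ2=1.0307269, Δφ=0.9043877, Δλ=2.3784823 rad; a=sin²(Δφ/2)+cosφ1·cosφ2·sin²(Δλ/2)=0.6302862324; c=2·atan2(√a, √(1-a))=1.834411431; dist=6371·c=11687.035 ≈ 11687.0 km; running total=22155.6 km
Leg 2 bearing: y=sinΔλ·cosφ2=0.35539787, x=cosφ1·sinφ2-sinφ1·cosφ2·cosΔλ=0.89766049; θ=atan2(y, x)=21.5994° ≈ 21.6°
Leg 3: φ1=1.0307269, φ2=0.3248285, Δφ=-0.7058984, Δλ=-5.3680237 rad; a=sin²(Δφ/2)+cosφ1·cosφ2·sin²(Δλ/2)=0.2145923846; c=2·atan2(√a, √(1-a))=0.963297936; dist=6371·c=6137.171 ≈ 6137.2 km; running total=28292.8 km
Leg 3 bearing: y=sinΔλ·cosφ2=0.75120932, x=cosφ1·sinφ2-sinφ1·cosφ2·cosΔλ=-0.33144311; θ=atan2(y, x)=113.8077° ≈ 113.8°
Leg 4: φ1=0.3248285, φ2=-0.9855106, Δφ=-1.3103391, Δλ=2.5246659 rad; a=sin²(Δφ/2)+cosφ1·cosφ2·sin²(Δλ/2)=0.8465315408; c=2·atan2(√a, √(1-a))=2.336525853; dist=6371·c=14886.006 ≈ 14886.0 km; running total=43178.8 km
Leg 4 bearing: y=sinΔλ·cosφ2=0.31960235, x=cosφ1·sinφ2-sinφ1·cosφ2·cosΔλ=-0.64615625; θ=atan2(y, x)=153.6820° ≈ 153.7°
Leg 5: φ1=-0.9855106, φ2=-1.3934744, Δφ=-0.4079637, Δλ=-2.8254559 rad; a=sin²(Δφ/2)+cosφ1·cosφ2·sin²(Δλ/2)=0.1360669044; c=2·atan2(√a, √(1-a))=0.755591320; dist=6371·c=4813.872 ≈ 4813.9 km; running total=47992.7 km
Leg 5 bearing: y=sinΔλ·cosφ2=-0.05484043, x=cosφ1·sinφ2-sinφ1·cosφ2·cosΔλ=-0.68352274; θ=atan2(y, x)=-175.4129° <0 so +360° → 184.5871° ≈ 184.6°
Leg 6: φ1=-1.3934744, φ2=-0.7495753, Δφ=0.6438991, Δλ=1.1244720 rad; a=sin²(Δφ/2)+cosφ1·cosφ2·sin²(Δλ/2)=0.1368109790; c=2·atan2(√a, √(1-a))=0.757759030; dist=6371·c=4827.683 ≈ 4827.7 km; running total=52820.4 km
Leg 6 bearing: y=sinΔλ·cosφ2=0.66027357, x=cosφ1·sinφ2-sinφ1·cosφ2·cosΔλ=0.19082387; θ=atan2(y, x)=73.8803° ≈ 73.9°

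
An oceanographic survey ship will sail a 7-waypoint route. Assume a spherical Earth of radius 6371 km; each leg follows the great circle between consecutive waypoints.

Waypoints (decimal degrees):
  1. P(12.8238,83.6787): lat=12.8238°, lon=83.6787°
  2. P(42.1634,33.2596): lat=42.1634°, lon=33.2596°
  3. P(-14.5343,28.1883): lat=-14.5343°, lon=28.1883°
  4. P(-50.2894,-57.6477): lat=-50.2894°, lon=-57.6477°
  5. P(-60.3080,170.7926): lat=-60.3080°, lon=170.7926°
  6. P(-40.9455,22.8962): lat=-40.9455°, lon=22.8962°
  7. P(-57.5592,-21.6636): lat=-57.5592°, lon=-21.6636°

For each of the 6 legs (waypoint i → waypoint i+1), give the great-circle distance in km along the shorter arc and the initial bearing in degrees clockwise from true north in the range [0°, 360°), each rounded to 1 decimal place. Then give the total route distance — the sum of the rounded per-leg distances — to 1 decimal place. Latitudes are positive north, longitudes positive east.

Leg 1: dist=5831.8 km, bearing=313.9°
Leg 2: dist=6325.9 km, bearing=185.9°
Leg 3: dist=8476.8 km, bearing=221.0°
Leg 4: dist=6974.2 km, bearing=204.6°
Leg 5: dist=8382.2 km, bearing=204.5°
Leg 6: dist=3633.0 km, bearing=224.2°
Total: 39623.9 km

Leg 1: φ1=0.2238175, φ2=0.7358902, Δφ=0.5120726, Δλ=-0.8799793 rad; a=sin²(Δφ/2)+cosφ1·cosφ2·sin²(Δλ/2)=0.1952524420; c=2·atan2(√a, √(1-a))=0.915372737; dist=6371·c=5831.840 ≈ 5831.8 km; running total=5831.8 km
Leg 1 bearing: y=sinΔλ·cosφ2=-0.57128773, x=cosφ1·sinφ2-sinφ1·cosφ2·cosΔλ=0.54967812; θ=atan2(y, x)=-46.1044° <0 so +360° → 313.8956° ≈ 313.9°
Leg 2: φ1=0.7358902, φ2=-0.2536714, Δφ=-0.9895615, Δλ=-0.0885109 rad; a=sin²(Δφ/2)+cosφ1·cosφ2·sin²(Δλ/2)=0.2268761777; c=2·atan2(√a, √(1-a))=0.992918429; dist=6371·c=6325.883 ≈ 6325.9 km; running total=12157.7 km
Leg 2 bearing: y=sinΔλ·cosφ2=-0.08556649, x=cosφ1·sinφ2-sinφ1·cosφ2·cosΔλ=-0.83324179; θ=atan2(y, x)=-174.1368° <0 so +360° → 185.8632° ≈ 185.9°
Leg 3: φ1=-0.2536714, φ2=-0.8777156, Δφ=-0.6240442, Δλ=-1.4981208 rad; a=sin²(Δφ/2)+cosφ1·cosφ2·sin²(Δλ/2)=0.3810169552; c=2·atan2(√a, √(1-a))=1.330525080; dist=6371·c=8476.775 ≈ 8476.8 km; running total=20634.5 km
Leg 3 bearing: y=sinΔλ·cosφ2=-0.63722362, x=cosφ1·sinφ2-sinφ1·cosφ2·cosΔλ=-0.73301992; θ=atan2(y, x)=-138.9991° <0 so +360° → 221.0009° ≈ 221.0°
Leg 4: φ1=-0.8777156, φ2=-1.0525732, Δφ=-0.1748576, Δλ=3.9870354 rad; a=sin²(Δφ/2)+cosφ1·cosφ2·sin²(Δλ/2)=0.2708375017; c=2·atan2(√a, √(1-a))=1.094686646; dist=6371·c=6974.249 ≈ 6974.2 km; running total=27608.7 km
Leg 4 bearing: y=sinΔλ·cosφ2=-0.37064357, x=cosφ1·sinφ2-sinφ1·cosφ2·cosΔλ=-0.80781281; θ=atan2(y, x)=-155.3532° <0 so +360° → 204.6468° ≈ 204.6°
Leg 5: φ1=-1.0525732, φ2=-0.7146338, Δφ=0.3379394, Δλ=-2.5812791 rad; a=sin²(Δφ/2)+cosφ1·cosφ2·sin²(Δλ/2)=0.3738193665; c=2·atan2(√a, √(1-a))=1.315676595; dist=6371·c=8382.176 ≈ 8382.2 km; running total=35990.9 km
Leg 5 bearing: y=sinΔλ·cosφ2=-0.40142324, x=cosφ1·sinφ2-sinφ1·cosφ2·cosΔλ=-0.88043919; θ=atan2(y, x)=-155.4901° <0 so +360° → 204.5099° ≈ 204.5°
Leg 6: φ1=-0.7146338, φ2=-1.0045976, Δφ=-0.2899638, Δλ=-0.7777152 rad; a=sin²(Δφ/2)+cosφ1·cosφ2·sin²(Δλ/2)=0.0791140212; c=2·atan2(√a, √(1-a))=0.570239040; dist=6371·c=3632.993 ≈ 3633.0 km; running total=39623.9 km
Leg 6 bearing: y=sinΔλ·cosφ2=-0.37638641, x=cosφ1·sinφ2-sinφ1·cosφ2·cosΔλ=-0.38697964; θ=atan2(y, x)=-135.7950° <0 so +360° → 224.2050° ≈ 224.2°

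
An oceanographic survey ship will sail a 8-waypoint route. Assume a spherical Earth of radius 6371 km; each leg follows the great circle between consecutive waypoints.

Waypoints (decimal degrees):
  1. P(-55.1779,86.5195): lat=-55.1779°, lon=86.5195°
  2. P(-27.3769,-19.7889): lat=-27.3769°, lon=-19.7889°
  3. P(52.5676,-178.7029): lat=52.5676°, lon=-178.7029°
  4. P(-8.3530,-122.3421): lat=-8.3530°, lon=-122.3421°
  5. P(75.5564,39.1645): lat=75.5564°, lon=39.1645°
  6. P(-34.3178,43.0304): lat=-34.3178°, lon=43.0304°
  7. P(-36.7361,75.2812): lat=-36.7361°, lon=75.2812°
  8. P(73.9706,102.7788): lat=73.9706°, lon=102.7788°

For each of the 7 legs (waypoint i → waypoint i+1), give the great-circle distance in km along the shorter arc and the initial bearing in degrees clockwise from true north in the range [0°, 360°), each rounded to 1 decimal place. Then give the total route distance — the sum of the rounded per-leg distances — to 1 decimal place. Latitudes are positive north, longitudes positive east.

Leg 1: dist=8495.5 km, bearing=241.3°
Leg 2: dist=16714.2 km, bearing=333.8°
Leg 3: dist=8608.8 km, bearing=122.4°
Leg 4: dist=12454.6 km, bearing=4.9°
Leg 5: dist=12220.6 km, bearing=176.6°
Leg 6: dist=2917.1 km, bearing=104.7°
Leg 7: dist=12481.2 km, bearing=7.9°
Total: 73892.0 km

Leg 1: φ1=-0.9630360, φ2=-0.4778170, Δφ=0.4852190, Δλ=-1.8554316 rad; a=sin²(Δφ/2)+cosφ1·cosφ2·sin²(Δλ/2)=0.3824465212; c=2·atan2(√a, √(1-a))=1.333467718; dist=6371·c=8495.523 ≈ 8495.5 km; running total=8495.5 km
Leg 1 bearing: y=sinΔλ·cosφ2=-0.85227137, x=cosφ1·sinφ2-sinφ1·cosφ2·cosΔλ=-0.46728817; θ=atan2(y, x)=-118.7353° <0 so +360° → 241.2647° ≈ 241.3°
Leg 2: φ1=-0.4778170, φ2=0.9174777, Δφ=1.3952947, Δλ=-2.7735725 rad; a=sin²(Δφ/2)+cosφ1·cosφ2·sin²(Δλ/2)=0.9343776728; c=2·atan2(√a, √(1-a))=2.623479853; dist=6371·c=16714.190 ≈ 16714.2 km; running total=25209.7 km
Leg 2 bearing: y=sinΔλ·cosφ2=-0.21867648, x=cosφ1·sinφ2-sinφ1·cosφ2·cosΔλ=0.44434755; θ=atan2(y, x)=-26.2032° <0 so +360° → 333.7968° ≈ 333.8°
Leg 3: φ1=0.9174777, φ2=-0.1457874, Δφ=-1.0632651, Δλ=0.9836815 rad; a=sin²(Δφ/2)+cosφ1·cosφ2·sin²(Δλ/2)=0.3911081310; c=2·atan2(√a, √(1-a))=1.351253201; dist=6371·c=8608.834 ≈ 8608.8 km; running total=33818.5 km
Leg 3 bearing: y=sinΔλ·cosφ2=0.82371068, x=cosφ1·sinφ2-sinφ1·cosφ2·cosΔλ=-0.52351786; θ=atan2(y, x)=122.4384° ≈ 122.4°
Leg 4: φ1=-0.1457874, φ2=1.3187080, Δφ=1.4644953, Δλ=2.8188219 rad; a=sin²(Δφ/2)+cosφ1·cosφ2·sin²(Δλ/2)=0.6873585822; c=2·atan2(√a, √(1-a))=1.954888020; dist=6371·c=12454.592 ≈ 12454.6 km; running total=46273.1 km
Leg 4 bearing: y=sinΔλ·cosφ2=0.07911706, x=cosφ1·sinφ2-sinφ1·cosφ2·cosΔλ=0.92375729; θ=atan2(y, x)=4.8953° ≈ 4.9°
Leg 5: φ1=1.3187080, φ2=-0.5989586, Δφ=-1.9176666, Δλ=0.0674727 rad; a=sin²(Δφ/2)+cosφ1·cosφ2·sin²(Δλ/2)=0.6702124309; c=2·atan2(√a, √(1-a))=1.918165037; dist=6371·c=12220.629 ≈ 12220.6 km; running total=58493.7 km
Leg 5 bearing: y=sinΔλ·cosφ2=0.05568498, x=cosφ1·sinφ2-sinφ1·cosφ2·cosΔλ=-0.93862138; θ=atan2(y, x)=176.6048° ≈ 176.6°
Leg 6: φ1=-0.5989586, φ2=-0.6411659, Δφ=-0.0422073, Δλ=0.5628826 rad; a=sin²(Δφ/2)+cosφ1·cosφ2·sin²(Δλ/2)=0.0515036758; c=2·atan2(√a, √(1-a))=0.457877748; dist=6371·c=2917.139 ≈ 2917.1 km; running total=61410.8 km
Leg 6 bearing: y=sinΔλ·cosφ2=0.42764757, x=cosφ1·sinφ2-sinφ1·cosφ2·cosΔλ=-0.11190059; θ=atan2(y, x)=104.6636° ≈ 104.7°
Leg 7: φ1=-0.6411659, φ2=1.2910305, Δφ=1.9321964, Δλ=0.4799237 rad; a=sin²(Δφ/2)+cosφ1·cosφ2·sin²(Δλ/2)=0.6892917032; c=2·atan2(√a, √(1-a))=1.959061629; dist=6371·c=12481.182 ≈ 12481.2 km; running total=73892.0 km
Leg 7 bearing: y=sinΔλ·cosφ2=0.12749265, x=cosφ1·sinφ2-sinφ1·cosφ2·cosΔλ=0.91674436; θ=atan2(y, x)=7.9174° ≈ 7.9°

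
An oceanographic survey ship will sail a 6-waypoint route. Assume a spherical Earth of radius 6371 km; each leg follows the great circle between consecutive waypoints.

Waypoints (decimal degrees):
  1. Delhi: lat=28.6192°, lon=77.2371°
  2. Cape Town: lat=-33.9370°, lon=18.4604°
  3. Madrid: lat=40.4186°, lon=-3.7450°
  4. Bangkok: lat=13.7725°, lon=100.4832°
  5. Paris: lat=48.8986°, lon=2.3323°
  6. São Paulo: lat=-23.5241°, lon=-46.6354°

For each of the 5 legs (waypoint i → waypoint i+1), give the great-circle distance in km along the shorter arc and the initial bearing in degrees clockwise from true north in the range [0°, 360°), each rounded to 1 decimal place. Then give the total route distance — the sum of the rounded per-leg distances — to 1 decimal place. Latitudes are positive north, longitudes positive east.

Leg 1: dist=9304.6 km, bearing=225.5°
Leg 2: dist=8575.9 km, bearing=342.8°
Leg 3: dist=10182.1 km, bearing=70.4°
Leg 4: dist=9440.6 km, bearing=319.2°
Leg 5: dist=9401.8 km, bearing=224.0°
Total: 46905.0 km

Leg 1: φ1=0.4994993, φ2=-0.5923124, Δφ=-1.0918117, Δλ=-1.0258469 rad; a=sin²(Δφ/2)+cosφ1·cosφ2·sin²(Δλ/2)=0.4449415459; c=2·atan2(√a, √(1-a))=1.460455654; dist=6371·c=9304.563 ≈ 9304.6 km; running total=9304.6 km
Leg 1 bearing: y=sinΔλ·cosφ2=-0.70947978, x=cosφ1·sinφ2-sinφ1·cosφ2·cosΔλ=-0.69606947; θ=atan2(y, x)=-134.4534° <0 so +360° → 225.5466° ≈ 225.5°
Leg 2: φ1=-0.5923124, φ2=0.7054376, Δφ=1.2977500, Δλ=-0.3875573 rad; a=sin²(Δφ/2)+cosφ1·cosφ2·sin²(Δλ/2)=0.3885896338; c=2·atan2(√a, √(1-a))=1.346089332; dist=6371·c=8575.935 ≈ 8575.9 km; running total=17880.5 km
Leg 2 bearing: y=sinΔλ·cosφ2=-0.28772715, x=cosφ1·sinφ2-sinφ1·cosφ2·cosΔλ=0.93143116; θ=atan2(y, x)=-17.1664° <0 so +360° → 342.8336° ≈ 342.8°
Leg 3: φ1=0.7054376, φ2=0.2403755, Δφ=-0.4650622, Δλ=1.8191253 rad; a=sin²(Δφ/2)+cosφ1·cosφ2·sin²(Δλ/2)=0.5136937748; c=2·atan2(√a, √(1-a))=1.598187301; dist=6371·c=10182.051 ≈ 10182.1 km; running total=28062.6 km
Leg 3 bearing: y=sinΔλ·cosφ2=0.94145511, x=cosφ1·sinφ2-sinφ1·cosφ2·cosΔλ=0.33602409; θ=atan2(y, x)=70.3575° ≈ 70.4°
Leg 4: φ1=0.2403755, φ2=0.8534416, Δφ=0.6130661, Δλ=-1.7130564 rad; a=sin²(Δφ/2)+cosφ1·cosφ2·sin²(Δλ/2)=0.4555654708; c=2·atan2(√a, √(1-a))=1.481809874; dist=6371·c=9440.611 ≈ 9440.6 km; running total=37503.2 km
Leg 4 bearing: y=sinΔλ·cosφ2=-0.65075273, x=cosφ1·sinφ2-sinφ1·cosφ2·cosΔλ=0.75407107; θ=atan2(y, x)=-40.7937° <0 so +360° → 319.2063° ≈ 319.2°
Leg 5: φ1=0.8534416, φ2=-0.4105730, Δφ=-1.2640146, Δλ=-0.8546476 rad; a=sin²(Δφ/2)+cosφ1·cosφ2·sin²(Δλ/2)=0.4525324809; c=2·atan2(√a, √(1-a))=1.475718104; dist=6371·c=9401.800 ≈ 9401.8 km; running total=46905.0 km
Leg 5 bearing: y=sinΔλ·cosφ2=-0.69164816, x=cosφ1·sinφ2-sinφ1·cosφ2·cosΔλ=-0.71596799; θ=atan2(y, x)=-135.9898° <0 so +360° → 224.0102° ≈ 224.0°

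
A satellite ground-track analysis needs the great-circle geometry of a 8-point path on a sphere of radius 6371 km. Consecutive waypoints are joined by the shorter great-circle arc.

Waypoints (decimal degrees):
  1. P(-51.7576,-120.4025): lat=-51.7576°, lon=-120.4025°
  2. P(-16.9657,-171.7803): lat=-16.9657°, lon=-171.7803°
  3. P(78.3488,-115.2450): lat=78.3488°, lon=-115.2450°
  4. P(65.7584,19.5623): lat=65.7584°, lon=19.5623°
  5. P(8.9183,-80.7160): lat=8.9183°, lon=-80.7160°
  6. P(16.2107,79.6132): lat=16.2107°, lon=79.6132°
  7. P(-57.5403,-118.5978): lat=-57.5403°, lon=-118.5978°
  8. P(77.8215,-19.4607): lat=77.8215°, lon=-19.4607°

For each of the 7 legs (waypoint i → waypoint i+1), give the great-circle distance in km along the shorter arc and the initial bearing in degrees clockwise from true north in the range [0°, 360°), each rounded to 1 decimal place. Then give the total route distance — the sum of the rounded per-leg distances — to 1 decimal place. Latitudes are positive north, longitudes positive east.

Leg 1: dist=5917.9 km, bearing=291.1°
Leg 2: dist=11155.9 km, bearing=9.9°
Leg 3: dist=3716.8 km, bearing=31.9°
Leg 4: dist=9567.7 km, bearing=283.0°
Leg 5: dist=16480.3 km, bearing=37.8°
Leg 6: dist=15175.7 km, bearing=165.9°
Leg 7: dist=16393.8 km, bearing=22.8°
Total: 78408.1 km

Leg 1: φ1=-0.9033405, φ2=-0.2961073, Δφ=0.6072332, Δλ=-0.8967118 rad; a=sin²(Δφ/2)+cosφ1·cosφ2·sin²(Δλ/2)=0.2006366818; c=2·atan2(√a, √(1-a))=0.928885974; dist=6371·c=5917.933 ≈ 5917.9 km; running total=5917.9 km
Leg 1 bearing: y=sinΔλ·cosφ2=-0.74727713, x=cosφ1·sinφ2-sinφ1·cosφ2·cosΔλ=0.28827643; θ=atan2(y, x)=-68.9049° <0 so +360° → 291.0951° ≈ 291.1°
Leg 2: φ1=-0.2961073, φ2=1.3674445, Δφ=1.6635518, Δλ=0.9867271 rad; a=sin²(Δφ/2)+cosφ1·cosφ2·sin²(Δλ/2)=0.5896357657; c=2·atan2(√a, √(1-a))=1.751042264; dist=6371·c=11155.890 ≈ 11155.9 km; running total=17073.8 km
Leg 2 bearing: y=sinΔλ·cosφ2=0.16847455, x=cosφ1·sinφ2-sinφ1·cosφ2·cosΔλ=0.96926676; θ=atan2(y, x)=9.8604° ≈ 9.9°
Leg 3: φ1=1.3674445, φ2=1.1477006, Δφ=-0.2197439, Δλ=2.3528312 rad; a=sin²(Δφ/2)+cosφ1·cosφ2·sin²(Δλ/2)=0.0827003717; c=2·atan2(√a, √(1-a))=0.583391433; dist=6371·c=3716.787 ≈ 3716.8 km; running total=20790.6 km
Leg 3 bearing: y=sinΔλ·cosφ2=0.29130236, x=cosφ1·sinφ2-sinφ1·cosφ2·cosΔλ=0.46753290; θ=atan2(y, x)=31.9255° ≈ 31.9°
Leg 4: φ1=1.1477006, φ2=0.1556537, Δφ=-0.9920469, Δλ=-1.7501865 rad; a=sin²(Δφ/2)+cosφ1·cosφ2·sin²(Δλ/2)=0.4655093777; c=2·atan2(√a, √(1-a))=1.501760258; dist=6371·c=9567.715 ≈ 9567.7 km; running total=30358.3 km
Leg 4 bearing: y=sinΔλ·cosφ2=-0.97205709, x=cosφ1·sinφ2-sinφ1·cosφ2·cosΔλ=0.22438047; θ=atan2(y, x)=-77.0020° <0 so +360° → 282.9980° ≈ 283.0°
Leg 5: φ1=0.1556537, φ2=0.2829301, Δφ=0.1272764, Δλ=2.7982724 rad; a=sin²(Δφ/2)+cosφ1·cosφ2·sin²(Δλ/2)=0.9249969402; c=2·atan2(√a, √(1-a))=2.586770004; dist=6371·c=16480.312 ≈ 16480.3 km; running total=46838.6 km
Leg 5 bearing: y=sinΔλ·cosφ2=0.32323211, x=cosφ1·sinφ2-sinφ1·cosφ2·cosΔλ=0.41597044; θ=atan2(y, x)=37.8492° ≈ 37.8°
Leg 6: φ1=0.2829301, φ2=-1.0042677, Δφ=-1.2871978, Δλ=-3.4594346 rad; a=sin²(Δφ/2)+cosφ1·cosφ2·sin²(Δλ/2)=0.8625546828; c=2·atan2(√a, √(1-a))=2.381989523; dist=6371·c=15175.655 ≈ 15175.7 km; running total=62014.3 km
Leg 6 bearing: y=sinΔλ·cosφ2=0.16772999, x=cosφ1·sinφ2-sinφ1·cosφ2·cosΔλ=-0.66789450; θ=atan2(y, x)=165.9027° ≈ 165.9°
Leg 7: φ1=-1.0042677, φ2=1.3582414, Δφ=2.3625091, Δλ=1.7302688 rad; a=sin²(Δφ/2)+cosφ1·cosφ2·sin²(Δλ/2)=0.9213798363; c=2·atan2(√a, √(1-a))=2.573185899; dist=6371·c=16393.767 ≈ 16393.8 km; running total=78408.1 km
Leg 7 bearing: y=sinΔλ·cosφ2=0.20828120, x=cosφ1·sinφ2-sinφ1·cosφ2·cosΔλ=0.49636184; θ=atan2(y, x)=22.7637° ≈ 22.8°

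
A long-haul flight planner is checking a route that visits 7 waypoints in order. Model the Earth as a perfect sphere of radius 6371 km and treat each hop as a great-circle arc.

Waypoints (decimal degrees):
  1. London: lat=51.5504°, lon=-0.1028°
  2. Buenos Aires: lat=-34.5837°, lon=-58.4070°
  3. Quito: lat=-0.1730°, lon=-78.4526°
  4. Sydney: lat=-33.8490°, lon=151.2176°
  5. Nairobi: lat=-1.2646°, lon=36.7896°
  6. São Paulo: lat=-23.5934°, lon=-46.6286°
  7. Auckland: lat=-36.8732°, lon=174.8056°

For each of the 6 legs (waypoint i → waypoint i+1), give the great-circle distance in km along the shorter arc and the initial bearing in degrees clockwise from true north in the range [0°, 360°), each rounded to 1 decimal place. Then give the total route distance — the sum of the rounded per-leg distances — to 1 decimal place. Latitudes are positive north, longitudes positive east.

Leg 1: φ1=0.8997242, φ2=-0.6035994, Δφ=-1.5033236, Δλ=-1.0176003 rad; a=sin²(Δφ/2)+cosφ1·cosφ2·sin²(Δλ/2)=0.5877721369; c=2·atan2(√a, √(1-a))=1.747254927; dist=6371·c=11131.761 ≈ 11131.8 km; running total=11131.8 km
Leg 1 bearing: y=sinΔλ·cosφ2=-0.70050269, x=cosφ1·sinφ2-sinφ1·cosφ2·cosΔλ=-0.69172262; θ=atan2(y, x)=-134.6387° <0 so +360° → 225.3613° ≈ 225.4°
Leg 2: φ1=-0.6035994, φ2=-0.0030194, Δφ=0.6005800, Δλ=-0.3498617 rad; a=sin²(Δφ/2)+cosφ1·cosφ2·sin²(Δλ/2)=0.1124335418; c=2·atan2(√a, √(1-a))=0.683870881; dist=6371·c=4356.941 ≈ 4356.9 km; running total=15488.7 km
Leg 2 bearing: y=sinΔλ·cosφ2=-0.34276635, x=cosφ1·sinφ2-sinφ1·cosφ2·cosΔλ=0.53073552; θ=atan2(y, x)=-32.8557° <0 so +360° → 327.1443° ≈ 327.1°
Leg 3: φ1=-0.0030194, φ2=-0.5907765, Δφ=-0.5877571, Δλ=4.0085012 rad; a=sin²(Δφ/2)+cosφ1·cosφ2·sin²(Δλ/2)=0.7679047186; c=2·atan2(√a, √(1-a))=2.136262446; dist=6371·c=13610.128 ≈ 13610.1 km; running total=29098.8 km
Leg 3 bearing: y=sinΔλ·cosφ2=-0.63312300, x=cosφ1·sinφ2-sinφ1·cosφ2·cosΔλ=-0.55862646; θ=atan2(y, x)=-131.4231° <0 so +360° → 228.5769° ≈ 228.6°
Leg 4: φ1=-0.5907765, φ2=-0.0220714, Δφ=0.5687051, Δλ=-1.9971454 rad; a=sin²(Δφ/2)+cosφ1·cosφ2·sin²(Δλ/2)=0.6655398494; c=2·atan2(√a, √(1-a))=1.908243903; dist=6371·c=12157.422 ≈ 12157.4 km; running total=41256.2 km
Leg 4 bearing: y=sinΔλ·cosφ2=-0.91025991, x=cosφ1·sinφ2-sinφ1·cosφ2·cosΔλ=-0.24862246; θ=atan2(y, x)=-105.2768° <0 so +360° → 254.7232° ≈ 254.7°
Leg 5: φ1=-0.0220714, φ2=-0.4117825, Δφ=-0.3897111, Δλ=-1.4559222 rad; a=sin²(Δφ/2)+cosφ1·cosφ2·sin²(Δλ/2)=0.4430760533; c=2·atan2(√a, √(1-a))=1.456701051; dist=6371·c=9280.642 ≈ 9280.6 km; running total=50536.8 km
Leg 5 bearing: y=sinΔλ·cosφ2=-0.91036900, x=cosφ1·sinφ2-sinφ1·cosφ2·cosΔλ=-0.39782779; θ=atan2(y, x)=-113.6051° <0 so +360° → 246.3949° ≈ 246.4°
Leg 6: φ1=-0.4117825, φ2=-0.6435587, Δφ=-0.2317762, Δλ=3.8647559 rad; a=sin²(Δφ/2)+cosφ1·cosφ2·sin²(Δλ/2)=0.6547244711; c=2·atan2(√a, √(1-a))=1.885409802; dist=6371·c=12011.946 ≈ 12011.9 km; running total=62548.7 km
Leg 6 bearing: y=sinΔλ·cosφ2=-0.52938471, x=cosφ1·sinφ2-sinφ1·cosφ2·cosΔλ=-0.78993239; θ=atan2(y, x)=-146.1714° <0 so +360° → 213.8286° ≈ 213.8°

Leg 1: dist=11131.8 km, bearing=225.4°
Leg 2: dist=4356.9 km, bearing=327.1°
Leg 3: dist=13610.1 km, bearing=228.6°
Leg 4: dist=12157.4 km, bearing=254.7°
Leg 5: dist=9280.6 km, bearing=246.4°
Leg 6: dist=12011.9 km, bearing=213.8°
Total: 62548.7 km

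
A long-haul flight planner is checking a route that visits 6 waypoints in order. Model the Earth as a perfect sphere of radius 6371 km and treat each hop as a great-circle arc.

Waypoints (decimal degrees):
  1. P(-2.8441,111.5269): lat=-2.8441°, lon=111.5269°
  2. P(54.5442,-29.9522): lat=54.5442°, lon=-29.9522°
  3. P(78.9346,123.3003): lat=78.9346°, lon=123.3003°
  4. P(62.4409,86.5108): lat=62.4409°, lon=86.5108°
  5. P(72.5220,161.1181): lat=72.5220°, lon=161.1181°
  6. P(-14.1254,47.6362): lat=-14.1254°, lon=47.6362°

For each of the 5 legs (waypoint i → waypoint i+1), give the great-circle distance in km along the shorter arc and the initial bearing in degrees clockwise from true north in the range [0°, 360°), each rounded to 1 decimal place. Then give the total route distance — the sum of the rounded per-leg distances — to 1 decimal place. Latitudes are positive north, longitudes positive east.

Leg 1: dist=13297.1 km, bearing=335.5°
Leg 2: dist=5067.5 km, bearing=6.9°
Leg 3: dist=2196.3 km, bearing=235.1°
Leg 4: dist=3119.7 km, bearing=38.0°
Leg 5: dist=12277.7 km, bearing=288.4°
Total: 35958.3 km

Leg 1: φ1=-0.0496389, φ2=0.9519759, Δφ=1.0016148, Δλ=-2.4692761 rad; a=sin²(Δφ/2)+cosφ1·cosφ2·sin²(Δλ/2)=0.7468489417; c=2·atan2(√a, √(1-a))=2.087133204; dist=6371·c=13297.126 ≈ 13297.1 km; running total=13297.1 km
Leg 1 bearing: y=sinΔλ·cosφ2=-0.36127059, x=cosφ1·sinφ2-sinφ1·cosφ2·cosΔλ=0.79104106; θ=atan2(y, x)=-24.5463° <0 so +360° → 335.4537° ≈ 335.5°
Leg 2: φ1=0.9519759, φ2=1.3776687, Δφ=0.4256928, Δλ=2.6747607 rad; a=sin²(Δφ/2)+cosφ1·cosφ2·sin²(Δλ/2)=0.1500005195; c=2·atan2(√a, √(1-a))=0.795400285; dist=6371·c=5067.495 ≈ 5067.5 km; running total=18364.6 km
Leg 2 bearing: y=sinΔλ·cosφ2=0.08637962, x=cosφ1·sinφ2-sinφ1·cosφ2·cosΔλ=0.70890057; θ=atan2(y, x)=6.9472° ≈ 6.9°
Leg 3: φ1=1.3776687, φ2=1.0897993, Δφ=-0.2878694, Δλ=-0.6420979 rad; a=sin²(Δφ/2)+cosφ1·cosφ2·sin²(Δλ/2)=0.0294170417; c=2·atan2(√a, √(1-a))=0.344732411; dist=6371·c=2196.290 ≈ 2196.3 km; running total=20560.9 km
Leg 3 bearing: y=sinΔλ·cosφ2=-0.27707834, x=cosφ1·sinφ2-sinφ1·cosφ2·cosΔλ=-0.19347948; θ=atan2(y, x)=-124.9260° <0 so +360° → 235.0740° ≈ 235.1°
Leg 4: φ1=1.0897993, φ2=1.2657477, Δφ=0.1759484, Δλ=1.3021430 rad; a=sin²(Δφ/2)+cosφ1·cosφ2·sin²(Δλ/2)=0.0587557771; c=2·atan2(√a, √(1-a))=0.489669301; dist=6371·c=3119.683 ≈ 3119.7 km; running total=23680.6 km
Leg 4 bearing: y=sinΔλ·cosφ2=0.28956616, x=cosφ1·sinφ2-sinφ1·cosφ2·cosΔλ=0.37062863; θ=atan2(y, x)=37.9999° ≈ 38.0°
Leg 5: φ1=1.2657477, φ2=-0.2465347, Δφ=-1.5122824, Δλ=-1.9806328 rad; a=sin²(Δφ/2)+cosφ1·cosφ2·sin²(Δλ/2)=0.6744163138; c=2·atan2(√a, √(1-a))=1.927121525; dist=6371·c=12277.691 ≈ 12277.7 km; running total=35958.3 km
Leg 5 bearing: y=sinΔλ·cosφ2=-0.88945389, x=cosφ1·sinφ2-sinφ1·cosφ2·cosΔλ=0.29527543; θ=atan2(y, x)=-71.6352° <0 so +360° → 288.3648° ≈ 288.4°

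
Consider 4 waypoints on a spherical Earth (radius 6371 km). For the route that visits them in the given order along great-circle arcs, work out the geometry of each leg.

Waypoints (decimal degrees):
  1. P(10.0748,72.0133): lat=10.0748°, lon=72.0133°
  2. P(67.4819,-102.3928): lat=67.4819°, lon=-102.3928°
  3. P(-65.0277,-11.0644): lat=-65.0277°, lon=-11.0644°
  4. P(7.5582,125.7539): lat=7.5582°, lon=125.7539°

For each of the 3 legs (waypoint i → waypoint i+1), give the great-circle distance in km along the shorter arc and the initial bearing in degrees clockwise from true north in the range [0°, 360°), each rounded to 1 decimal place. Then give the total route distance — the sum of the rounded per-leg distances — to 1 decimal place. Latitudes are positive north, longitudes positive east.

Leg 1: dist=11379.5 km, bearing=357.8°
Leg 2: dist=16374.7 km, bearing=128.7°
Leg 3: dist=12800.0 km, bearing=131.5°
Total: 40554.2 km

Leg 1: φ1=0.1758384, φ2=1.1777813, Δφ=1.0019429, Δλ=-3.0439607 rad; a=sin²(Δφ/2)+cosφ1·cosφ2·sin²(Δλ/2)=0.6068388378; c=2·atan2(√a, √(1-a))=1.786134369; dist=6371·c=11379.462 ≈ 11379.5 km; running total=11379.5 km
Leg 1 bearing: y=sinΔλ·cosφ2=-0.03733126, x=cosφ1·sinφ2-sinφ1·cosφ2·cosΔλ=0.97619067; θ=atan2(y, x)=-2.1900° <0 so +360° → 357.8100° ≈ 357.8°
Leg 2: φ1=1.1777813, φ2=-1.1349475, Δφ=-2.3127288, Δλ=1.5939813 rad; a=sin²(Δφ/2)+cosφ1·cosφ2·sin²(Δλ/2)=0.9205732812; c=2·atan2(√a, √(1-a))=2.570196161; dist=6371·c=16374.720 ≈ 16374.7 km; running total=27754.2 km
Leg 2 bearing: y=sinΔλ·cosφ2=0.42206659, x=cosφ1·sinφ2-sinφ1·cosφ2·cosΔλ=-0.33813053; θ=atan2(y, x)=128.6993° ≈ 128.7°
Leg 3: φ1=-1.1349475, φ2=0.1319155, Δφ=1.2668629, Δλ=2.3879298 rad; a=sin²(Δφ/2)+cosφ1·cosφ2·sin²(Δλ/2)=0.7122050417; c=2·atan2(√a, √(1-a))=2.009106610; dist=6371·c=12800.018 ≈ 12800.0 km; running total=40554.2 km
Leg 3 bearing: y=sinΔλ·cosφ2=0.67836876, x=cosφ1·sinφ2-sinφ1·cosφ2·cosΔλ=-0.59974320; θ=atan2(y, x)=131.4798° ≈ 131.5°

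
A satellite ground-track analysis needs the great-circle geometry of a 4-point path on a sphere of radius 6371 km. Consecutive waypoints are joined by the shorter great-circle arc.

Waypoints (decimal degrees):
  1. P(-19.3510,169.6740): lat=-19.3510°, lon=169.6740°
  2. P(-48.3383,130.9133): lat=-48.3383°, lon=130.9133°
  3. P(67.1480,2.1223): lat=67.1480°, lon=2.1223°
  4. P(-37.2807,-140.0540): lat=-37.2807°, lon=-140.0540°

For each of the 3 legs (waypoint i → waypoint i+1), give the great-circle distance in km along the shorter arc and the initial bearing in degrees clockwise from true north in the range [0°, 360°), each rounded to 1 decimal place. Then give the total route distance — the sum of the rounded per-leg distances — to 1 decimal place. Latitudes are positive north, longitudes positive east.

Leg 1: dist=4732.1 km, bearing=218.0°
Leg 2: dist=16482.5 km, bearing=324.9°
Leg 3: dist=15939.4 km, bearing=305.2°
Total: 37154.0 km

Leg 1: φ1=-0.3377387, φ2=-0.8436625, Δφ=-0.5059238, Δλ=-0.6765018 rad; a=sin²(Δφ/2)+cosφ1·cosφ2·sin²(Δλ/2)=0.1316988960; c=2·atan2(√a, √(1-a))=0.742763705; dist=6371·c=4732.148 ≈ 4732.1 km; running total=4732.1 km
Leg 1 bearing: y=sinΔλ·cosφ2=-0.41616761, x=cosφ1·sinφ2-sinφ1·cosφ2·cosΔλ=-0.53312448; θ=atan2(y, x)=-142.0237° <0 so +360° → 217.9763° ≈ 218.0°
Leg 2: φ1=-0.8436625, φ2=1.1719537, Δφ=2.0156162, Δλ=-2.2478270 rad; a=sin²(Δφ/2)+cosφ1·cosφ2·sin²(Δλ/2)=0.9250854829; c=2·atan2(√a, √(1-a))=2.587106253; dist=6371·c=16482.454 ≈ 16482.5 km; running total=21214.6 km
Leg 2 bearing: y=sinΔλ·cosφ2=-0.30269574, x=cosφ1·sinφ2-sinφ1·cosφ2·cosΔλ=0.43079533; θ=atan2(y, x)=-35.0936° <0 so +360° → 324.9064° ≈ 324.9°
Leg 3: φ1=1.1719537, φ2=-0.6506710, Δφ=-1.8226246, Δλ=-2.4814446 rad; a=sin²(Δφ/2)+cosφ1·cosφ2·sin²(Δλ/2)=0.9011300032; c=2·atan2(√a, √(1-a))=2.501867737; dist=6371·c=15939.399 ≈ 15939.4 km; running total=37154.0 km
Leg 3 bearing: y=sinΔλ·cosφ2=-0.48793641, x=cosφ1·sinφ2-sinφ1·cosφ2·cosΔλ=0.34394323; θ=atan2(y, x)=-54.8202° <0 so +360° → 305.1798° ≈ 305.2°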